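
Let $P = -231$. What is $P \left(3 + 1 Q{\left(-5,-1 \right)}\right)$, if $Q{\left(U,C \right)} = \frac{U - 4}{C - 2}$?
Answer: $-1386$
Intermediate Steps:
$Q{\left(U,C \right)} = \frac{-4 + U}{-2 + C}$
$P \left(3 + 1 Q{\left(-5,-1 \right)}\right) = - 231 \left(3 + 1 \frac{-4 - 5}{-2 - 1}\right) = - 231 \left(3 + 1 \frac{1}{-3} \left(-9\right)\right) = - 231 \left(3 + 1 \left(\left(- \frac{1}{3}\right) \left(-9\right)\right)\right) = - 231 \left(3 + 1 \cdot 3\right) = - 231 \left(3 + 3\right) = \left(-231\right) 6 = -1386$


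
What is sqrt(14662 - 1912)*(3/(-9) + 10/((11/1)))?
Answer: 95*sqrt(510)/33 ≈ 65.012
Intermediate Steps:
sqrt(14662 - 1912)*(3/(-9) + 10/((11/1))) = sqrt(12750)*(3*(-1/9) + 10/((11*1))) = (5*sqrt(510))*(-1/3 + 10/11) = (5*sqrt(510))*(19/33) = 95*sqrt(510)/33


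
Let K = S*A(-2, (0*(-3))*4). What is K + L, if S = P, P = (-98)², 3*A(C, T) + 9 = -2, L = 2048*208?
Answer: 1172308/3 ≈ 3.9077e+5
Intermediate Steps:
L = 425984
A(C, T) = -11/3 (A(C, T) = -3 + (⅓)*(-2) = -3 - ⅔ = -11/3)
P = 9604
S = 9604
K = -105644/3 (K = 9604*(-11/3) = -105644/3 ≈ -35215.)
K + L = -105644/3 + 425984 = 1172308/3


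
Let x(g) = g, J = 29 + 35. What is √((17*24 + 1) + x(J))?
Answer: √473 ≈ 21.749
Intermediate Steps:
J = 64
√((17*24 + 1) + x(J)) = √((17*24 + 1) + 64) = √((408 + 1) + 64) = √(409 + 64) = √473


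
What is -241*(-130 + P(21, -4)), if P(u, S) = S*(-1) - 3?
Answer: 31089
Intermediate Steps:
P(u, S) = -3 - S (P(u, S) = -S - 3 = -3 - S)
-241*(-130 + P(21, -4)) = -241*(-130 + (-3 - 1*(-4))) = -241*(-130 + (-3 + 4)) = -241*(-130 + 1) = -241*(-129) = 31089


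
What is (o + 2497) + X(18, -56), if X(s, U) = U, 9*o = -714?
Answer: 7085/3 ≈ 2361.7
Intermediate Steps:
o = -238/3 (o = (⅑)*(-714) = -238/3 ≈ -79.333)
(o + 2497) + X(18, -56) = (-238/3 + 2497) - 56 = 7253/3 - 56 = 7085/3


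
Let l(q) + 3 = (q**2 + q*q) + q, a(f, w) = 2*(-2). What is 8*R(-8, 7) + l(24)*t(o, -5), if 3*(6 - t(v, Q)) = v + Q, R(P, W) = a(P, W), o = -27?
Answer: 19518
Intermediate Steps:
a(f, w) = -4
R(P, W) = -4
t(v, Q) = 6 - Q/3 - v/3 (t(v, Q) = 6 - (v + Q)/3 = 6 - (Q + v)/3 = 6 + (-Q/3 - v/3) = 6 - Q/3 - v/3)
l(q) = -3 + q + 2*q**2 (l(q) = -3 + ((q**2 + q*q) + q) = -3 + ((q**2 + q**2) + q) = -3 + (2*q**2 + q) = -3 + (q + 2*q**2) = -3 + q + 2*q**2)
8*R(-8, 7) + l(24)*t(o, -5) = 8*(-4) + (-3 + 24 + 2*24**2)*(6 - 1/3*(-5) - 1/3*(-27)) = -32 + (-3 + 24 + 2*576)*(6 + 5/3 + 9) = -32 + (-3 + 24 + 1152)*(50/3) = -32 + 1173*(50/3) = -32 + 19550 = 19518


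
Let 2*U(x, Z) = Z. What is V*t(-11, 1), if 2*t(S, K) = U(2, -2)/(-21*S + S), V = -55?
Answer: ⅛ ≈ 0.12500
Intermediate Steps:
U(x, Z) = Z/2
t(S, K) = 1/(40*S) (t(S, K) = (((½)*(-2))/(-21*S + S))/2 = (-1/((-20*S)))/2 = (-(-1)/(20*S))/2 = (1/(20*S))/2 = 1/(40*S))
V*t(-11, 1) = -11/(8*(-11)) = -11*(-1)/(8*11) = -55*(-1/440) = ⅛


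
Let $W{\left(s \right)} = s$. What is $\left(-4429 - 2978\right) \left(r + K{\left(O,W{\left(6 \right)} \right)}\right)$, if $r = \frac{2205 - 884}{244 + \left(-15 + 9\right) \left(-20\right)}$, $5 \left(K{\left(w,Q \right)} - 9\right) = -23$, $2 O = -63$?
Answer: $- \frac{108238491}{1820} \approx -59472.0$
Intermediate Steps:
$O = - \frac{63}{2}$ ($O = \frac{1}{2} \left(-63\right) = - \frac{63}{2} \approx -31.5$)
$K{\left(w,Q \right)} = \frac{22}{5}$ ($K{\left(w,Q \right)} = 9 + \frac{1}{5} \left(-23\right) = 9 - \frac{23}{5} = \frac{22}{5}$)
$r = \frac{1321}{364}$ ($r = \frac{1321}{244 - -120} = \frac{1321}{244 + 120} = \frac{1321}{364} \approx 3.6291$)
$\left(-4429 - 2978\right) \left(r + K{\left(O,W{\left(6 \right)} \right)}\right) = \left(-4429 - 2978\right) \left(\frac{1321}{364} + \frac{22}{5}\right) = \left(-7407\right) \frac{14613}{1820} = - \frac{108238491}{1820}$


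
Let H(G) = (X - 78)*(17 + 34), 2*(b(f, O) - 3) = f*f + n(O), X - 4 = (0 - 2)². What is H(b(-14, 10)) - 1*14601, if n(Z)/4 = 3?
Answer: -18171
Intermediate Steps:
n(Z) = 12 (n(Z) = 4*3 = 12)
X = 8 (X = 4 + (0 - 2)² = 4 + (-2)² = 4 + 4 = 8)
b(f, O) = 9 + f²/2 (b(f, O) = 3 + (f*f + 12)/2 = 3 + (f² + 12)/2 = 3 + (12 + f²)/2 = 3 + (6 + f²/2) = 9 + f²/2)
H(G) = -3570 (H(G) = (8 - 78)*(17 + 34) = -70*51 = -3570)
H(b(-14, 10)) - 1*14601 = -3570 - 1*14601 = -3570 - 14601 = -18171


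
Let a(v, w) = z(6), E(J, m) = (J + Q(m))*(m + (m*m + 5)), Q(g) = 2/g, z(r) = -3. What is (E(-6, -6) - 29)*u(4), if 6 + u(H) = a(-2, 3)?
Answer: 2256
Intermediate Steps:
E(J, m) = (J + 2/m)*(5 + m + m²) (E(J, m) = (J + 2/m)*(m + (m*m + 5)) = (J + 2/m)*(m + (m² + 5)) = (J + 2/m)*(m + (5 + m²)) = (J + 2/m)*(5 + m + m²))
a(v, w) = -3
u(H) = -9 (u(H) = -6 - 3 = -9)
(E(-6, -6) - 29)*u(4) = ((2 + 2*(-6) + 5*(-6) + 10/(-6) - 6*(-6) - 6*(-6)²) - 29)*(-9) = ((2 - 12 - 30 + 10*(-⅙) + 36 - 6*36) - 29)*(-9) = ((2 - 12 - 30 - 5/3 + 36 - 216) - 29)*(-9) = (-665/3 - 29)*(-9) = -752/3*(-9) = 2256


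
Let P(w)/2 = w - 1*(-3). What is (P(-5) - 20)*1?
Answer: -24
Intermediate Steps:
P(w) = 6 + 2*w (P(w) = 2*(w - 1*(-3)) = 2*(w + 3) = 2*(3 + w) = 6 + 2*w)
(P(-5) - 20)*1 = ((6 + 2*(-5)) - 20)*1 = ((6 - 10) - 20)*1 = (-4 - 20)*1 = -24*1 = -24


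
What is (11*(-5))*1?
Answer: -55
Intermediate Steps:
(11*(-5))*1 = -55*1 = -55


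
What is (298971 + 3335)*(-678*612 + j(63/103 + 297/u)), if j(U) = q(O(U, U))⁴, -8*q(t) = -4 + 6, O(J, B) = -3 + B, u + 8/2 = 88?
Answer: -16056018078095/128 ≈ -1.2544e+11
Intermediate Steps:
u = 84 (u = -4 + 88 = 84)
q(t) = -¼ (q(t) = -(-4 + 6)/8 = -⅛*2 = -¼)
j(U) = 1/256 (j(U) = (-¼)⁴ = 1/256)
(298971 + 3335)*(-678*612 + j(63/103 + 297/u)) = (298971 + 3335)*(-678*612 + 1/256) = 302306*(-414936 + 1/256) = 302306*(-106223615/256) = -16056018078095/128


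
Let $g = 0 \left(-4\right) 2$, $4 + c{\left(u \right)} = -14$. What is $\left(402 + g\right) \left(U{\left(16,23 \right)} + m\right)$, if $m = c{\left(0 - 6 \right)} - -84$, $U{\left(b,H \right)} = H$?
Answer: $35778$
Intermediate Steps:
$c{\left(u \right)} = -18$ ($c{\left(u \right)} = -4 - 14 = -18$)
$g = 0$ ($g = 0 \cdot 2 = 0$)
$m = 66$ ($m = -18 - -84 = -18 + 84 = 66$)
$\left(402 + g\right) \left(U{\left(16,23 \right)} + m\right) = \left(402 + 0\right) \left(23 + 66\right) = 402 \cdot 89 = 35778$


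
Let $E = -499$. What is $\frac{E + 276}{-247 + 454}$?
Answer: $- \frac{223}{207} \approx -1.0773$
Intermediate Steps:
$\frac{E + 276}{-247 + 454} = \frac{-499 + 276}{-247 + 454} = - \frac{223}{207}$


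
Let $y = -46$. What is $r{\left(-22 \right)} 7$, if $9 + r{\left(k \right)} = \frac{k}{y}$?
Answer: $- \frac{1372}{23} \approx -59.652$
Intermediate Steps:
$r{\left(k \right)} = -9 - \frac{k}{46}$ ($r{\left(k \right)} = -9 + \frac{k}{-46} = -9 + k \left(- \frac{1}{46}\right) = -9 - \frac{k}{46}$)
$r{\left(-22 \right)} 7 = \left(-9 - - \frac{11}{23}\right) 7 = \left(-9 + \frac{11}{23}\right) 7 = \left(- \frac{196}{23}\right) 7 = - \frac{1372}{23}$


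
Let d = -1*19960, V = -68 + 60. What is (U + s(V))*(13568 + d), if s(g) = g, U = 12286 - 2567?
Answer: -62072712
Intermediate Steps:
V = -8
d = -19960
U = 9719
(U + s(V))*(13568 + d) = (9719 - 8)*(13568 - 19960) = 9711*(-6392) = -62072712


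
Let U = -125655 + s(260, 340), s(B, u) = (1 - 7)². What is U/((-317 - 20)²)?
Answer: -125619/113569 ≈ -1.1061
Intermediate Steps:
s(B, u) = 36 (s(B, u) = (-6)² = 36)
U = -125619 (U = -125655 + 36 = -125619)
U/((-317 - 20)²) = -125619/(-317 - 20)² = -125619/((-337)²) = -125619/113569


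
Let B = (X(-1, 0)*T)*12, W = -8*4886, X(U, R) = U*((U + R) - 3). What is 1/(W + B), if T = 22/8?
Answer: -1/38956 ≈ -2.5670e-5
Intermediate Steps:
X(U, R) = U*(-3 + R + U) (X(U, R) = U*((R + U) - 3) = U*(-3 + R + U))
T = 11/4 (T = 22*(⅛) = 11/4 ≈ 2.7500)
W = -39088
B = 132 (B = (-(-3 + 0 - 1)*(11/4))*12 = (-1*(-4)*(11/4))*12 = (4*(11/4))*12 = 11*12 = 132)
1/(W + B) = 1/(-39088 + 132) = 1/(-38956) = -1/38956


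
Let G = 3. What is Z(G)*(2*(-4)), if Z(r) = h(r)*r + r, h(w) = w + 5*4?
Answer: -576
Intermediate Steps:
h(w) = 20 + w (h(w) = w + 20 = 20 + w)
Z(r) = r + r*(20 + r) (Z(r) = (20 + r)*r + r = r*(20 + r) + r = r + r*(20 + r))
Z(G)*(2*(-4)) = (3*(21 + 3))*(2*(-4)) = (3*24)*(-8) = 72*(-8) = -576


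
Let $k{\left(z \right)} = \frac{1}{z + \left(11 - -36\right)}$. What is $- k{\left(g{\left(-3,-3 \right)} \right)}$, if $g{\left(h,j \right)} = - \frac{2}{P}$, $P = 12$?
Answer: $- \frac{6}{281} \approx -0.021352$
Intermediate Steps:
$g{\left(h,j \right)} = - \frac{1}{6}$ ($g{\left(h,j \right)} = - \frac{2}{12} = \left(-2\right) \frac{1}{12} = - \frac{1}{6}$)
$k{\left(z \right)} = \frac{1}{47 + z}$ ($k{\left(z \right)} = \frac{1}{z + \left(11 + 36\right)} = \frac{1}{z + 47} = \frac{1}{47 + z}$)
$- k{\left(g{\left(-3,-3 \right)} \right)} = - \frac{1}{47 - \frac{1}{6}} = - \frac{1}{\frac{281}{6}} = \left(-1\right) \frac{6}{281} = - \frac{6}{281}$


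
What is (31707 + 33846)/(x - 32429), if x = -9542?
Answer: -65553/41971 ≈ -1.5619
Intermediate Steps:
(31707 + 33846)/(x - 32429) = (31707 + 33846)/(-9542 - 32429) = 65553/(-41971) = 65553*(-1/41971) = -65553/41971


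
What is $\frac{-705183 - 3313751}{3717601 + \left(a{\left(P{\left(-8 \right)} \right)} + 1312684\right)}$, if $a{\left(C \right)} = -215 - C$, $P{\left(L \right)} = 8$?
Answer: $- \frac{2009467}{2515031} \approx -0.79898$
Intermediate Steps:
$\frac{-705183 - 3313751}{3717601 + \left(a{\left(P{\left(-8 \right)} \right)} + 1312684\right)} = \frac{-705183 - 3313751}{3717601 + \left(\left(-215 - 8\right) + 1312684\right)} = - \frac{4018934}{3717601 + \left(\left(-215 - 8\right) + 1312684\right)} = - \frac{4018934}{3717601 + \left(-223 + 1312684\right)} = - \frac{4018934}{3717601 + 1312461} = - \frac{4018934}{5030062} = \left(-4018934\right) \frac{1}{5030062} = - \frac{2009467}{2515031}$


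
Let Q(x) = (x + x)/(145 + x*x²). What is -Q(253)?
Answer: -253/8097211 ≈ -3.1245e-5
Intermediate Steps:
Q(x) = 2*x/(145 + x³) (Q(x) = (2*x)/(145 + x³) = 2*x/(145 + x³))
-Q(253) = -2*253/(145 + 253³) = -2*253/(145 + 16194277) = -2*253/16194422 = -1*253/8097211 = -253/8097211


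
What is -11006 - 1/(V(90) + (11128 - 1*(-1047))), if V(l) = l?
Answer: -134988591/12265 ≈ -11006.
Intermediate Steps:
-11006 - 1/(V(90) + (11128 - 1*(-1047))) = -11006 - 1/(90 + (11128 - 1*(-1047))) = -11006 - 1/(90 + (11128 + 1047)) = -11006 - 1/(90 + 12175) = -11006 - 1/12265 = -134988591/12265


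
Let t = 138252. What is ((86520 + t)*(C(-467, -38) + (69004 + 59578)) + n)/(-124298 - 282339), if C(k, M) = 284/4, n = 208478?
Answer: -28917800594/406637 ≈ -71115.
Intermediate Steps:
C(k, M) = 71 (C(k, M) = 284*(¼) = 71)
((86520 + t)*(C(-467, -38) + (69004 + 59578)) + n)/(-124298 - 282339) = ((86520 + 138252)*(71 + (69004 + 59578)) + 208478)/(-124298 - 282339) = (224772*(71 + 128582) + 208478)/(-406637) = (224772*128653 + 208478)*(-1/406637) = (28917592116 + 208478)*(-1/406637) = 28917800594*(-1/406637) = -28917800594/406637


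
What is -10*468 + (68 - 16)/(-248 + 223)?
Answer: -117052/25 ≈ -4682.1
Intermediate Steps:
-10*468 + (68 - 16)/(-248 + 223) = -4680 + 52/(-25) = -4680 + 52*(-1/25) = -4680 - 52/25 = -117052/25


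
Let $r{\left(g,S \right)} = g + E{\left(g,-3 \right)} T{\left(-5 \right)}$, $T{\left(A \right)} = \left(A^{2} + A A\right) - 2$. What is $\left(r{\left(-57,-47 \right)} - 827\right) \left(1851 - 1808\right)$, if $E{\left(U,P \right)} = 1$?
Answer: $-35948$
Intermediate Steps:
$T{\left(A \right)} = -2 + 2 A^{2}$ ($T{\left(A \right)} = \left(A^{2} + A^{2}\right) - 2 = 2 A^{2} - 2 = -2 + 2 A^{2}$)
$r{\left(g,S \right)} = 48 + g$ ($r{\left(g,S \right)} = g + 1 \left(-2 + 2 \left(-5\right)^{2}\right) = g + 1 \left(-2 + 2 \cdot 25\right) = g + 1 \left(-2 + 50\right) = g + 1 \cdot 48 = g + 48 = 48 + g$)
$\left(r{\left(-57,-47 \right)} - 827\right) \left(1851 - 1808\right) = \left(\left(48 - 57\right) - 827\right) \left(1851 - 1808\right) = \left(-9 - 827\right) 43 = \left(-836\right) 43 = -35948$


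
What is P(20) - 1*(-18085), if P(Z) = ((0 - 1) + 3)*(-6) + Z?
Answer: 18093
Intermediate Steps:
P(Z) = -12 + Z (P(Z) = (-1 + 3)*(-6) + Z = 2*(-6) + Z = -12 + Z)
P(20) - 1*(-18085) = (-12 + 20) - 1*(-18085) = 8 + 18085 = 18093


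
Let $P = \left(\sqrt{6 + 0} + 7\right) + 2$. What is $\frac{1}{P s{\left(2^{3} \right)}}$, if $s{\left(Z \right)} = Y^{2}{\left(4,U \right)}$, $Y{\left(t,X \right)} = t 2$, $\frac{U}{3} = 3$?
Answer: $\frac{3}{1600} - \frac{\sqrt{6}}{4800} \approx 0.0013647$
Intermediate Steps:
$U = 9$ ($U = 3 \cdot 3 = 9$)
$Y{\left(t,X \right)} = 2 t$
$P = 9 + \sqrt{6}$ ($P = \left(\sqrt{6} + 7\right) + 2 = \left(7 + \sqrt{6}\right) + 2 = 9 + \sqrt{6} \approx 11.449$)
$s{\left(Z \right)} = 64$ ($s{\left(Z \right)} = \left(2 \cdot 4\right)^{2} = 8^{2} = 64$)
$\frac{1}{P s{\left(2^{3} \right)}} = \frac{1}{\left(9 + \sqrt{6}\right) 64} = \frac{1}{576 + 64 \sqrt{6}}$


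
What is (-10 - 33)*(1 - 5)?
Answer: 172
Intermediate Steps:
(-10 - 33)*(1 - 5) = -43*(-4) = 172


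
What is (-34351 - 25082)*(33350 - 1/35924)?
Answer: -71204620858767/35924 ≈ -1.9821e+9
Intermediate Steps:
(-34351 - 25082)*(33350 - 1/35924) = -59433*(33350 - 1*1/35924) = -59433*(33350 - 1/35924) = -59433*1198065399/35924 = -71204620858767/35924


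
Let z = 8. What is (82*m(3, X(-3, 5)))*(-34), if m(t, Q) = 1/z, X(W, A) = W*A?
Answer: -697/2 ≈ -348.50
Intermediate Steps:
X(W, A) = A*W
m(t, Q) = ⅛ (m(t, Q) = 1/8 = ⅛)
(82*m(3, X(-3, 5)))*(-34) = (82*(⅛))*(-34) = (41/4)*(-34) = -697/2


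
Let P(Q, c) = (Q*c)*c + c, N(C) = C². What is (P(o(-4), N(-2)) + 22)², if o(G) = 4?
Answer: 8100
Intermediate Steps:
P(Q, c) = c + Q*c² (P(Q, c) = Q*c² + c = c + Q*c²)
(P(o(-4), N(-2)) + 22)² = ((-2)²*(1 + 4*(-2)²) + 22)² = (4*(1 + 4*4) + 22)² = (4*(1 + 16) + 22)² = (4*17 + 22)² = (68 + 22)² = 90² = 8100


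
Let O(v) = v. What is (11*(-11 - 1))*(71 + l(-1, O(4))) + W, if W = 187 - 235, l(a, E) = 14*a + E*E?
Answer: -9684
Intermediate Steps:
l(a, E) = E² + 14*a (l(a, E) = 14*a + E² = E² + 14*a)
W = -48
(11*(-11 - 1))*(71 + l(-1, O(4))) + W = (11*(-11 - 1))*(71 + (4² + 14*(-1))) - 48 = (11*(-12))*(71 + (16 - 14)) - 48 = -132*(71 + 2) - 48 = -132*73 - 48 = -9636 - 48 = -9684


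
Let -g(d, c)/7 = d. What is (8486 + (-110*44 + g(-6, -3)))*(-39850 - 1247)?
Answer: -151565736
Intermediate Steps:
g(d, c) = -7*d
(8486 + (-110*44 + g(-6, -3)))*(-39850 - 1247) = (8486 + (-110*44 - 7*(-6)))*(-39850 - 1247) = (8486 + (-4840 + 42))*(-41097) = (8486 - 4798)*(-41097) = 3688*(-41097) = -151565736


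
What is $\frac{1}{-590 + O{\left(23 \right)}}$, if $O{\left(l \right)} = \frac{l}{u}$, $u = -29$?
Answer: $- \frac{29}{17133} \approx -0.0016926$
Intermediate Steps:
$O{\left(l \right)} = - \frac{l}{29}$ ($O{\left(l \right)} = \frac{l}{-29} = l \left(- \frac{1}{29}\right) = - \frac{l}{29}$)
$\frac{1}{-590 + O{\left(23 \right)}} = \frac{1}{-590 - \frac{23}{29}} = \frac{1}{- \frac{17133}{29}} = - \frac{29}{17133}$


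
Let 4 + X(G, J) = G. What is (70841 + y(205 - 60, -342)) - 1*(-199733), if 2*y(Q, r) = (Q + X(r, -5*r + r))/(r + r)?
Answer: 123381811/456 ≈ 2.7057e+5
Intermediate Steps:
X(G, J) = -4 + G
y(Q, r) = (-4 + Q + r)/(4*r) (y(Q, r) = ((Q + (-4 + r))/(r + r))/2 = ((-4 + Q + r)/((2*r)))/2 = ((-4 + Q + r)*(1/(2*r)))/2 = ((-4 + Q + r)/(2*r))/2 = (-4 + Q + r)/(4*r))
(70841 + y(205 - 60, -342)) - 1*(-199733) = (70841 + (¼)*(-4 + (205 - 60) - 342)/(-342)) - 1*(-199733) = (70841 + (¼)*(-1/342)*(-4 + 145 - 342)) + 199733 = (70841 + (¼)*(-1/342)*(-201)) + 199733 = (70841 + 67/456) + 199733 = 32303563/456 + 199733 = 123381811/456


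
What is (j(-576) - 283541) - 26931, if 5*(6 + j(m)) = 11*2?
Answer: -1552368/5 ≈ -3.1047e+5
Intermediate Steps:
j(m) = -8/5 (j(m) = -6 + (11*2)/5 = -6 + (⅕)*22 = -6 + 22/5 = -8/5)
(j(-576) - 283541) - 26931 = (-8/5 - 283541) - 26931 = -1417713/5 - 26931 = -1552368/5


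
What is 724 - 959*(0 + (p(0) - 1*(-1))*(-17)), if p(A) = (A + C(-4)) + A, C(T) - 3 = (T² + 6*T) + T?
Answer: -129700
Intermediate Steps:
C(T) = 3 + T² + 7*T (C(T) = 3 + ((T² + 6*T) + T) = 3 + (T² + 7*T) = 3 + T² + 7*T)
p(A) = -9 + 2*A (p(A) = (A + (3 + (-4)² + 7*(-4))) + A = (A + (3 + 16 - 28)) + A = (A - 9) + A = (-9 + A) + A = -9 + 2*A)
724 - 959*(0 + (p(0) - 1*(-1))*(-17)) = 724 - 959*(0 + ((-9 + 2*0) - 1*(-1))*(-17)) = 724 - 959*(0 + ((-9 + 0) + 1)*(-17)) = 724 - 959*(0 + (-9 + 1)*(-17)) = 724 - 959*(0 - 8*(-17)) = 724 - 959*(0 + 136) = 724 - 959*136 = 724 - 130424 = -129700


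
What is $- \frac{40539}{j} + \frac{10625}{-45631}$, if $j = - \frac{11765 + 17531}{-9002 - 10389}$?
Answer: $- \frac{35870463868619}{1336805776} \approx -26833.0$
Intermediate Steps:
$j = \frac{29296}{19391}$ ($j = - \frac{29296}{-19391} = - \frac{29296 \left(-1\right)}{19391} = \left(-1\right) \left(- \frac{29296}{19391}\right) = \frac{29296}{19391} \approx 1.5108$)
$- \frac{40539}{j} + \frac{10625}{-45631} = - \frac{40539}{\frac{29296}{19391}} + \frac{10625}{-45631} = \left(-40539\right) \frac{19391}{29296} + 10625 \left(- \frac{1}{45631}\right) = - \frac{786091749}{29296} - \frac{10625}{45631} = - \frac{35870463868619}{1336805776}$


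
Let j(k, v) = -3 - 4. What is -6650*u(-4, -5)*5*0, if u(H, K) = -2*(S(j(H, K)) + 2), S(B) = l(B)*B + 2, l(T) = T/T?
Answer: 0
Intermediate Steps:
j(k, v) = -7
l(T) = 1
S(B) = 2 + B (S(B) = 1*B + 2 = B + 2 = 2 + B)
u(H, K) = 6 (u(H, K) = -2*((2 - 7) + 2) = -2*(-5 + 2) = -2*(-3) = 6)
-6650*u(-4, -5)*5*0 = -6650*6*5*0 = -199500*0 = -6650*0 = 0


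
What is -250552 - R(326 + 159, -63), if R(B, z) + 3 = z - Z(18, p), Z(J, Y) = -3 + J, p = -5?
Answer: -250471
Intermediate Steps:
R(B, z) = -18 + z (R(B, z) = -3 + (z - (-3 + 18)) = -3 + (z - 1*15) = -3 + (z - 15) = -3 + (-15 + z) = -18 + z)
-250552 - R(326 + 159, -63) = -250552 - (-18 - 63) = -250552 - 1*(-81) = -250552 + 81 = -250471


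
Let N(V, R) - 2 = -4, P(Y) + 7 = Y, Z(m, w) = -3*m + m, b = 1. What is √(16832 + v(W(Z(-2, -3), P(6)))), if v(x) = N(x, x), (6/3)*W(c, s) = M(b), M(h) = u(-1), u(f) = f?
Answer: 3*√1870 ≈ 129.73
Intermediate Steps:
Z(m, w) = -2*m
P(Y) = -7 + Y
M(h) = -1
N(V, R) = -2 (N(V, R) = 2 - 4 = -2)
W(c, s) = -½ (W(c, s) = (½)*(-1) = -½)
v(x) = -2
√(16832 + v(W(Z(-2, -3), P(6)))) = √(16832 - 2) = √16830 = 3*√1870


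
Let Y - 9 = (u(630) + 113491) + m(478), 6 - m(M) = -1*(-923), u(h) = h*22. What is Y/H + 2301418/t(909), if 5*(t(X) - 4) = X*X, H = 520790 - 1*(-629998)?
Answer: 1906671580609/135842467884 ≈ 14.036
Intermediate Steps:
u(h) = 22*h
m(M) = -917 (m(M) = 6 - (-1)*(-923) = 6 - 1*923 = 6 - 923 = -917)
H = 1150788 (H = 520790 + 629998 = 1150788)
t(X) = 4 + X²/5 (t(X) = 4 + (X*X)/5 = 4 + X²/5)
Y = 126443 (Y = 9 + ((22*630 + 113491) - 917) = 9 + ((13860 + 113491) - 917) = 9 + (127351 - 917) = 9 + 126434 = 126443)
Y/H + 2301418/t(909) = 126443/1150788 + 2301418/(4 + (⅕)*909²) = 126443*(1/1150788) + 2301418/(4 + (⅕)*826281) = 126443/1150788 + 2301418/(4 + 826281/5) = 126443/1150788 + 2301418/(826301/5) = 126443/1150788 + 2301418*(5/826301) = 126443/1150788 + 1643870/118043 = 1906671580609/135842467884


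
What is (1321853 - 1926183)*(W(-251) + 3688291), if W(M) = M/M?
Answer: -2228945504360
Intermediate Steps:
W(M) = 1
(1321853 - 1926183)*(W(-251) + 3688291) = (1321853 - 1926183)*(1 + 3688291) = -604330*3688292 = -2228945504360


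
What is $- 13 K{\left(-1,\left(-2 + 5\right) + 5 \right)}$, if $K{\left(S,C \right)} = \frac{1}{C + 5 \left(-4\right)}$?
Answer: $\frac{13}{12} \approx 1.0833$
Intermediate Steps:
$K{\left(S,C \right)} = \frac{1}{-20 + C}$ ($K{\left(S,C \right)} = \frac{1}{C - 20} = \frac{1}{-20 + C}$)
$- 13 K{\left(-1,\left(-2 + 5\right) + 5 \right)} = - \frac{13}{-20 + \left(\left(-2 + 5\right) + 5\right)} = - \frac{13}{-20 + \left(3 + 5\right)} = - \frac{13}{-20 + 8} = - \frac{13}{-12} = \left(-13\right) \left(- \frac{1}{12}\right) = \frac{13}{12}$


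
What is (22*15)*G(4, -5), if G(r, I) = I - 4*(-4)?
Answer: 3630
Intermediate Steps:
G(r, I) = 16 + I (G(r, I) = I + 16 = 16 + I)
(22*15)*G(4, -5) = (22*15)*(16 - 5) = 330*11 = 3630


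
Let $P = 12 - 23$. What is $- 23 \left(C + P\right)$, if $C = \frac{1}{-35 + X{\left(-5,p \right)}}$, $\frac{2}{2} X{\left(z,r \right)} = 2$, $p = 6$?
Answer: $\frac{8372}{33} \approx 253.7$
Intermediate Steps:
$X{\left(z,r \right)} = 2$
$C = - \frac{1}{33}$ ($C = \frac{1}{-35 + 2} = \frac{1}{-33} = - \frac{1}{33} \approx -0.030303$)
$P = -11$ ($P = 12 - 23 = -11$)
$- 23 \left(C + P\right) = - 23 \left(- \frac{1}{33} - 11\right) = \left(-23\right) \left(- \frac{364}{33}\right) = \frac{8372}{33}$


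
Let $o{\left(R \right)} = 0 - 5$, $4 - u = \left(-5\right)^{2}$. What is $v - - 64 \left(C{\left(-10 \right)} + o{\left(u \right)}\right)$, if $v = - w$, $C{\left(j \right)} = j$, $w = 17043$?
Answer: $-18003$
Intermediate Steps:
$u = -21$ ($u = 4 - \left(-5\right)^{2} = 4 - 25 = -21$)
$o{\left(R \right)} = -5$
$v = -17043$ ($v = \left(-1\right) 17043 = -17043$)
$v - - 64 \left(C{\left(-10 \right)} + o{\left(u \right)}\right) = -17043 - - 64 \left(-10 - 5\right) = -17043 - \left(-64\right) \left(-15\right) = -17043 - 960 = -18003$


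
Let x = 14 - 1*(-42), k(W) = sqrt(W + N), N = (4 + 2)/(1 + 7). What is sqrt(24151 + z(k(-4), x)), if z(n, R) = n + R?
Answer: sqrt(96828 + 2*I*sqrt(13))/2 ≈ 155.59 + 0.0057935*I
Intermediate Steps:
N = 3/4 (N = 6/8 = 6*(1/8) = 3/4 ≈ 0.75000)
k(W) = sqrt(3/4 + W) (k(W) = sqrt(W + 3/4) = sqrt(3/4 + W))
x = 56 (x = 14 + 42 = 56)
z(n, R) = R + n
sqrt(24151 + z(k(-4), x)) = sqrt(24151 + (56 + sqrt(3 + 4*(-4))/2)) = sqrt(24151 + (56 + sqrt(3 - 16)/2)) = sqrt(24151 + (56 + sqrt(-13)/2)) = sqrt(24151 + (56 + (I*sqrt(13))/2)) = sqrt(24151 + (56 + I*sqrt(13)/2)) = sqrt(24207 + I*sqrt(13)/2)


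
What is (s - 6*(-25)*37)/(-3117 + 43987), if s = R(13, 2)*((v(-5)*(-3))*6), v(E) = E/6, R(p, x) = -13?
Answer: 1071/8174 ≈ 0.13103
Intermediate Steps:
v(E) = E/6 (v(E) = E*(⅙) = E/6)
s = -195 (s = -13*((⅙)*(-5))*(-3)*6 = -13*(-⅚*(-3))*6 = -65*6/2 = -13*15 = -195)
(s - 6*(-25)*37)/(-3117 + 43987) = (-195 - 6*(-25)*37)/(-3117 + 43987) = (-195 + 150*37)/40870 = (-195 + 5550)*(1/40870) = 5355*(1/40870) = 1071/8174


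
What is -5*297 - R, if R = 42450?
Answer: -43935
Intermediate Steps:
-5*297 - R = -5*297 - 1*42450 = -1485 - 42450 = -43935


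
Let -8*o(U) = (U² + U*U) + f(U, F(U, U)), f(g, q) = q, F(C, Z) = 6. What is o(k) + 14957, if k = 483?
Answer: -43366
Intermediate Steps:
o(U) = -¾ - U²/4 (o(U) = -((U² + U*U) + 6)/8 = -((U² + U²) + 6)/8 = -(2*U² + 6)/8 = -(6 + 2*U²)/8 = -¾ - U²/4)
o(k) + 14957 = (-¾ - ¼*483²) + 14957 = (-¾ - ¼*233289) + 14957 = (-¾ - 233289/4) + 14957 = -58323 + 14957 = -43366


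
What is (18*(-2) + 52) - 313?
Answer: -297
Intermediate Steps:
(18*(-2) + 52) - 313 = (-36 + 52) - 313 = 16 - 313 = -297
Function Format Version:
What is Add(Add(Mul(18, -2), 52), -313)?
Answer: -297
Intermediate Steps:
Add(Add(Mul(18, -2), 52), -313) = Add(Add(-36, 52), -313) = Add(16, -313) = -297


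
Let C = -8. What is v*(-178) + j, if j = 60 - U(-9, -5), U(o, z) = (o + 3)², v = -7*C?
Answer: -9944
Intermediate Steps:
v = 56 (v = -7*(-8) = 56)
U(o, z) = (3 + o)²
j = 24 (j = 60 - (3 - 9)² = 60 - 1*(-6)² = 60 - 1*36 = 60 - 36 = 24)
v*(-178) + j = 56*(-178) + 24 = -9968 + 24 = -9944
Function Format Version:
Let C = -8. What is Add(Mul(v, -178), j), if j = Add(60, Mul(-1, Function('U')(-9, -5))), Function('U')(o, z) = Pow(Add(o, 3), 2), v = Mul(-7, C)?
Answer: -9944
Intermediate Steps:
v = 56 (v = Mul(-7, -8) = 56)
Function('U')(o, z) = Pow(Add(3, o), 2)
j = 24 (j = Add(60, Mul(-1, Pow(Add(3, -9), 2))) = Add(60, Mul(-1, Pow(-6, 2))) = Add(60, Mul(-1, 36)) = Add(60, -36) = 24)
Add(Mul(v, -178), j) = Add(Mul(56, -178), 24) = Add(-9968, 24) = -9944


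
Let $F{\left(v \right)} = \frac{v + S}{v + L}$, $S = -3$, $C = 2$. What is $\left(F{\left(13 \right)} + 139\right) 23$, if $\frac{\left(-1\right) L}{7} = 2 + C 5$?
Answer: $\frac{226757}{71} \approx 3193.8$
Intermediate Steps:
$L = -84$ ($L = - 7 \left(2 + 2 \cdot 5\right) = - 7 \left(2 + 10\right) = \left(-7\right) 12 = -84$)
$F{\left(v \right)} = \frac{-3 + v}{-84 + v}$ ($F{\left(v \right)} = \frac{v - 3}{v - 84} = \frac{-3 + v}{-84 + v}$)
$\left(F{\left(13 \right)} + 139\right) 23 = \left(\frac{-3 + 13}{-84 + 13} + 139\right) 23 = \left(\frac{1}{-71} \cdot 10 + 139\right) 23 = \left(\left(- \frac{1}{71}\right) 10 + 139\right) 23 = \left(- \frac{10}{71} + 139\right) 23 = \frac{9859}{71} \cdot 23 = \frac{226757}{71}$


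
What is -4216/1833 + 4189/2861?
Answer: -4383539/5244213 ≈ -0.83588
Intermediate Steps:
-4216/1833 + 4189/2861 = -4383539/5244213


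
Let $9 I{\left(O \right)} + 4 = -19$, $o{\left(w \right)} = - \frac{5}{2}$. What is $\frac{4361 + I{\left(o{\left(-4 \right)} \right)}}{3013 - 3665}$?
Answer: $- \frac{19613}{2934} \approx -6.6847$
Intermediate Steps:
$o{\left(w \right)} = - \frac{5}{2}$ ($o{\left(w \right)} = \left(-5\right) \frac{1}{2} = - \frac{5}{2}$)
$I{\left(O \right)} = - \frac{23}{9}$ ($I{\left(O \right)} = - \frac{4}{9} + \frac{1}{9} \left(-19\right) = - \frac{4}{9} - \frac{19}{9} = - \frac{23}{9}$)
$\frac{4361 + I{\left(o{\left(-4 \right)} \right)}}{3013 - 3665} = \frac{4361 - \frac{23}{9}}{3013 - 3665} = \frac{39226}{9 \left(-652\right)} = \frac{39226}{9} \left(- \frac{1}{652}\right) = - \frac{19613}{2934}$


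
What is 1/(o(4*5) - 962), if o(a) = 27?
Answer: -1/935 ≈ -0.0010695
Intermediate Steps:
1/(o(4*5) - 962) = 1/(27 - 962) = 1/(-935) = -1/935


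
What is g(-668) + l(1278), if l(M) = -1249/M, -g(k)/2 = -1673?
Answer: 4274939/1278 ≈ 3345.0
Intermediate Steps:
g(k) = 3346 (g(k) = -2*(-1673) = 3346)
g(-668) + l(1278) = 3346 - 1249/1278 = 4274939/1278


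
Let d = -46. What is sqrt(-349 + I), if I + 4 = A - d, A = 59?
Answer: 2*I*sqrt(62) ≈ 15.748*I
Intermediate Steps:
I = 101 (I = -4 + (59 - 1*(-46)) = -4 + (59 + 46) = -4 + 105 = 101)
sqrt(-349 + I) = sqrt(-349 + 101) = sqrt(-248) = 2*I*sqrt(62)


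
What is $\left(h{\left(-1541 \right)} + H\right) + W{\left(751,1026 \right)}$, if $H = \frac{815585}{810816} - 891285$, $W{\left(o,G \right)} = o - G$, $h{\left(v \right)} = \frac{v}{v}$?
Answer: $- \frac{722889486559}{810816} \approx -8.9156 \cdot 10^{5}$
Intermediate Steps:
$h{\left(v \right)} = 1$
$H = - \frac{722667322975}{810816}$ ($H = 815585 \cdot \frac{1}{810816} - 891285 = \frac{815585}{810816} - 891285 = - \frac{722667322975}{810816} \approx -8.9128 \cdot 10^{5}$)
$\left(h{\left(-1541 \right)} + H\right) + W{\left(751,1026 \right)} = \left(1 - \frac{722667322975}{810816}\right) + \left(751 - 1026\right) = - \frac{722666512159}{810816} + \left(751 - 1026\right) = - \frac{722666512159}{810816} - 275 = - \frac{722889486559}{810816}$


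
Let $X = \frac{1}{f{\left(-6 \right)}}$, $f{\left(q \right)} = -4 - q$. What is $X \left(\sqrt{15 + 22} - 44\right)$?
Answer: $-22 + \frac{\sqrt{37}}{2} \approx -18.959$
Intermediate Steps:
$X = \frac{1}{2}$ ($X = \frac{1}{-4 - -6} = \frac{1}{-4 + 6} = \frac{1}{2} \approx 0.5$)
$X \left(\sqrt{15 + 22} - 44\right) = \frac{\sqrt{15 + 22} - 44}{2} = \frac{\sqrt{37} - 44}{2} = \frac{-44 + \sqrt{37}}{2} = -22 + \frac{\sqrt{37}}{2}$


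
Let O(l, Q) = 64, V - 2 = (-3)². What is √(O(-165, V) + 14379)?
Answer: √14443 ≈ 120.18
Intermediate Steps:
V = 11 (V = 2 + (-3)² = 2 + 9 = 11)
√(O(-165, V) + 14379) = √(64 + 14379) = √14443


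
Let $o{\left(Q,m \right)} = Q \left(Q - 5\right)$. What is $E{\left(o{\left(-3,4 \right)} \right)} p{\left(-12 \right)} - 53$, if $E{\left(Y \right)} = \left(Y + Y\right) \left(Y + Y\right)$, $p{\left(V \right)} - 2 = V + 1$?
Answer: $-20789$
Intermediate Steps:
$p{\left(V \right)} = 3 + V$ ($p{\left(V \right)} = 2 + \left(V + 1\right) = 2 + \left(1 + V\right) = 3 + V$)
$o{\left(Q,m \right)} = Q \left(-5 + Q\right)$
$E{\left(Y \right)} = 4 Y^{2}$ ($E{\left(Y \right)} = 2 Y 2 Y = 4 Y^{2}$)
$E{\left(o{\left(-3,4 \right)} \right)} p{\left(-12 \right)} - 53 = 4 \left(- 3 \left(-5 - 3\right)\right)^{2} \left(3 - 12\right) - 53 = 4 \left(\left(-3\right) \left(-8\right)\right)^{2} \left(-9\right) - 53 = 4 \cdot 24^{2} \left(-9\right) - 53 = 4 \cdot 576 \left(-9\right) - 53 = 2304 \left(-9\right) - 53 = -20736 - 53 = -20789$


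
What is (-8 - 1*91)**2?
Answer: 9801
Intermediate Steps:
(-8 - 1*91)**2 = (-8 - 91)**2 = (-99)**2 = 9801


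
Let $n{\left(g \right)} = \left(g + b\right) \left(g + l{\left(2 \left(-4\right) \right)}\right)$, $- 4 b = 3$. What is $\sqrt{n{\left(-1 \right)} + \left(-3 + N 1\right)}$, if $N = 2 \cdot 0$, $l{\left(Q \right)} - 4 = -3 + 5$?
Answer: $\frac{i \sqrt{47}}{2} \approx 3.4278 i$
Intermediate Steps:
$b = - \frac{3}{4}$ ($b = \left(- \frac{1}{4}\right) 3 = - \frac{3}{4} \approx -0.75$)
$l{\left(Q \right)} = 6$ ($l{\left(Q \right)} = 4 + \left(-3 + 5\right) = 4 + 2 = 6$)
$N = 0$
$n{\left(g \right)} = \left(6 + g\right) \left(- \frac{3}{4} + g\right)$ ($n{\left(g \right)} = \left(g - \frac{3}{4}\right) \left(g + 6\right) = \left(- \frac{3}{4} + g\right) \left(6 + g\right) = \left(6 + g\right) \left(- \frac{3}{4} + g\right)$)
$\sqrt{n{\left(-1 \right)} + \left(-3 + N 1\right)} = \sqrt{\left(- \frac{9}{2} + \left(-1\right)^{2} + \frac{21}{4} \left(-1\right)\right) + \left(-3 + 0 \cdot 1\right)} = \sqrt{\left(- \frac{9}{2} + 1 - \frac{21}{4}\right) + \left(-3 + 0\right)} = \sqrt{- \frac{35}{4} - 3} = \sqrt{- \frac{47}{4}} = \frac{i \sqrt{47}}{2}$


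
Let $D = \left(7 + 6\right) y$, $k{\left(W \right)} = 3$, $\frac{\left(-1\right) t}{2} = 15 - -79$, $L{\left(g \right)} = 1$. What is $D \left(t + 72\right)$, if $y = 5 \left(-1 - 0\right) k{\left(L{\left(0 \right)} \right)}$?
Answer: $22620$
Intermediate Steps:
$t = -188$ ($t = - 2 \left(15 - -79\right) = - 2 \left(15 + 79\right) = \left(-2\right) 94 = -188$)
$y = -15$ ($y = 5 \left(-1 - 0\right) 3 = 5 \left(-1 + 0\right) 3 = 5 \left(-1\right) 3 = \left(-5\right) 3 = -15$)
$D = -195$ ($D = \left(7 + 6\right) \left(-15\right) = 13 \left(-15\right) = -195$)
$D \left(t + 72\right) = - 195 \left(-188 + 72\right) = \left(-195\right) \left(-116\right) = 22620$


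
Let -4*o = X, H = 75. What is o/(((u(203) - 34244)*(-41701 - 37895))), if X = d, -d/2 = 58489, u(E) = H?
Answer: 58489/5439431448 ≈ 1.0753e-5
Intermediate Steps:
u(E) = 75
d = -116978 (d = -2*58489 = -116978)
X = -116978
o = 58489/2 (o = -¼*(-116978) = 58489/2 ≈ 29245.)
o/(((u(203) - 34244)*(-41701 - 37895))) = 58489/(2*(((75 - 34244)*(-41701 - 37895)))) = 58489/(2*((-34169*(-79596)))) = (58489/2)/2719715724 = (58489/2)*(1/2719715724) = 58489/5439431448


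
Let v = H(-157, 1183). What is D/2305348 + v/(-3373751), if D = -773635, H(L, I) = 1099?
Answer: -2612585432337/7777670120348 ≈ -0.33591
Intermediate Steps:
v = 1099
D/2305348 + v/(-3373751) = -773635/2305348 + 1099/(-3373751) = -773635*1/2305348 + 1099*(-1/3373751) = -773635/2305348 - 1099/3373751 = -2612585432337/7777670120348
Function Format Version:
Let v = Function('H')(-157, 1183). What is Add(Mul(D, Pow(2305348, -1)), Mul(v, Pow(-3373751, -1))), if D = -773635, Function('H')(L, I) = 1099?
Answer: Rational(-2612585432337, 7777670120348) ≈ -0.33591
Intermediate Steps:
v = 1099
Add(Mul(D, Pow(2305348, -1)), Mul(v, Pow(-3373751, -1))) = Add(Mul(-773635, Pow(2305348, -1)), Mul(1099, Pow(-3373751, -1))) = Add(Mul(-773635, Rational(1, 2305348)), Mul(1099, Rational(-1, 3373751))) = Add(Rational(-773635, 2305348), Rational(-1099, 3373751)) = Rational(-2612585432337, 7777670120348)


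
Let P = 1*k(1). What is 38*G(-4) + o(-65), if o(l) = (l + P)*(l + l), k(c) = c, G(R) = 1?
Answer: 8358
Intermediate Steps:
P = 1 (P = 1*1 = 1)
o(l) = 2*l*(1 + l) (o(l) = (l + 1)*(l + l) = (1 + l)*(2*l) = 2*l*(1 + l))
38*G(-4) + o(-65) = 38*1 + 2*(-65)*(1 - 65) = 38 + 2*(-65)*(-64) = 38 + 8320 = 8358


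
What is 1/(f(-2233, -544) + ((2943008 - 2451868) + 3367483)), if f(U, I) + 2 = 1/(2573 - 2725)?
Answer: 152/586510391 ≈ 2.5916e-7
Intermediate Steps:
f(U, I) = -305/152 (f(U, I) = -2 + 1/(2573 - 2725) = -2 + 1/(-152) = -2 - 1/152 = -305/152)
1/(f(-2233, -544) + ((2943008 - 2451868) + 3367483)) = 1/(-305/152 + ((2943008 - 2451868) + 3367483)) = 1/(-305/152 + (491140 + 3367483)) = 1/(-305/152 + 3858623) = 1/(586510391/152) = 152/586510391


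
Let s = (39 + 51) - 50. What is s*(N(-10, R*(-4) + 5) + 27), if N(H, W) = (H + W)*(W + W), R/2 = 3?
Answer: 45160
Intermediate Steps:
R = 6 (R = 2*3 = 6)
s = 40 (s = 90 - 50 = 40)
N(H, W) = 2*W*(H + W) (N(H, W) = (H + W)*(2*W) = 2*W*(H + W))
s*(N(-10, R*(-4) + 5) + 27) = 40*(2*(6*(-4) + 5)*(-10 + (6*(-4) + 5)) + 27) = 40*(2*(-24 + 5)*(-10 + (-24 + 5)) + 27) = 40*(2*(-19)*(-10 - 19) + 27) = 40*(2*(-19)*(-29) + 27) = 40*(1102 + 27) = 40*1129 = 45160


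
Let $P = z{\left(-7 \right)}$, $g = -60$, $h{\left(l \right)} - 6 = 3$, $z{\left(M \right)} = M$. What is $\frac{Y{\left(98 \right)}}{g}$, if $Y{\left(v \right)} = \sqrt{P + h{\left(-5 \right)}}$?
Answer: $- \frac{\sqrt{2}}{60} \approx -0.02357$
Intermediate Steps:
$h{\left(l \right)} = 9$ ($h{\left(l \right)} = 6 + 3 = 9$)
$P = -7$
$Y{\left(v \right)} = \sqrt{2}$ ($Y{\left(v \right)} = \sqrt{-7 + 9} = \sqrt{2}$)
$\frac{Y{\left(98 \right)}}{g} = \frac{\sqrt{2}}{-60} = \sqrt{2} \left(- \frac{1}{60}\right) = - \frac{\sqrt{2}}{60}$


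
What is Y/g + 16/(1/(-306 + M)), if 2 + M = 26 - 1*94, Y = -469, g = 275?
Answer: -1654869/275 ≈ -6017.7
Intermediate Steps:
M = -70 (M = -2 + (26 - 1*94) = -2 + (26 - 94) = -2 - 68 = -70)
Y/g + 16/(1/(-306 + M)) = -469/275 + 16/(1/(-306 - 70)) = -469*1/275 + 16/(1/(-376)) = -469/275 + 16/(-1/376) = -469/275 + 16*(-376) = -469/275 - 6016 = -1654869/275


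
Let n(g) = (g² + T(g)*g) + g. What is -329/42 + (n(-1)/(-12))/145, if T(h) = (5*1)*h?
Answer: -909/116 ≈ -7.8362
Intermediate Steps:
T(h) = 5*h
n(g) = g + 6*g² (n(g) = (g² + (5*g)*g) + g = (g² + 5*g²) + g = 6*g² + g = g + 6*g²)
-329/42 + (n(-1)/(-12))/145 = -329/42 + ((-(1 + 6*(-1)))/(-12))/145 = -329*1/42 - (-1)*(1 - 6)/12*(1/145) = -47/6 - (-1)*(-5)/12*(1/145) = -47/6 - 1/12*5*(1/145) = -47/6 - 5/12*1/145 = -47/6 - 1/348 = -909/116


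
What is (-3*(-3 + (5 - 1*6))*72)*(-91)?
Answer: -78624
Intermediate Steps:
(-3*(-3 + (5 - 1*6))*72)*(-91) = (-3*(-3 + (5 - 6))*72)*(-91) = (-3*(-3 - 1)*72)*(-91) = (-3*(-4)*72)*(-91) = (12*72)*(-91) = 864*(-91) = -78624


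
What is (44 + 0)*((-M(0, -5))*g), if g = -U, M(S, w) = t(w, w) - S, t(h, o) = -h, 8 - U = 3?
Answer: 1100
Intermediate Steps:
U = 5 (U = 8 - 1*3 = 8 - 3 = 5)
M(S, w) = -S - w (M(S, w) = -w - S = -S - w)
g = -5 (g = -1*5 = -5)
(44 + 0)*((-M(0, -5))*g) = (44 + 0)*(-(-1*0 - 1*(-5))*(-5)) = 44*(-(0 + 5)*(-5)) = 44*(-1*5*(-5)) = 44*(-5*(-5)) = 44*25 = 1100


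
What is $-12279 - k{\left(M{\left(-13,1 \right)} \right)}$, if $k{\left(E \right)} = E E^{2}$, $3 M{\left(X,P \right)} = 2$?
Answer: $- \frac{331541}{27} \approx -12279.0$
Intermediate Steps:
$M{\left(X,P \right)} = \frac{2}{3}$ ($M{\left(X,P \right)} = \frac{1}{3} \cdot 2 = \frac{2}{3}$)
$k{\left(E \right)} = E^{3}$
$-12279 - k{\left(M{\left(-13,1 \right)} \right)} = -12279 - \left(\frac{2}{3}\right)^{3} = -12279 - \frac{8}{27} = - \frac{331541}{27}$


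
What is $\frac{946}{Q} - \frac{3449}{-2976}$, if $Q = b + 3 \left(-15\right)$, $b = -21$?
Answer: $- \frac{13069}{992} \approx -13.174$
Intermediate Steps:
$Q = -66$ ($Q = -21 + 3 \left(-15\right) = -21 - 45 = -66$)
$\frac{946}{Q} - \frac{3449}{-2976} = \frac{946}{-66} - \frac{3449}{-2976} = 946 \left(- \frac{1}{66}\right) - - \frac{3449}{2976} = - \frac{43}{3} + \frac{3449}{2976} = - \frac{13069}{992}$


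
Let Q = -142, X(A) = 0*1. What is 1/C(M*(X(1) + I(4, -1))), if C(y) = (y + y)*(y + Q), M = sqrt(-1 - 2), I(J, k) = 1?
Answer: -1/40334 + 71*I*sqrt(3)/60501 ≈ -2.4793e-5 + 0.0020326*I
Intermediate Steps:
X(A) = 0
M = I*sqrt(3) (M = sqrt(-3) = I*sqrt(3) ≈ 1.732*I)
C(y) = 2*y*(-142 + y) (C(y) = (y + y)*(y - 142) = (2*y)*(-142 + y) = 2*y*(-142 + y))
1/C(M*(X(1) + I(4, -1))) = 1/(2*((I*sqrt(3))*(0 + 1))*(-142 + (I*sqrt(3))*(0 + 1))) = 1/(2*((I*sqrt(3))*1)*(-142 + (I*sqrt(3))*1)) = 1/(2*(I*sqrt(3))*(-142 + I*sqrt(3))) = 1/(2*I*sqrt(3)*(-142 + I*sqrt(3))) = -I*sqrt(3)/(6*(-142 + I*sqrt(3)))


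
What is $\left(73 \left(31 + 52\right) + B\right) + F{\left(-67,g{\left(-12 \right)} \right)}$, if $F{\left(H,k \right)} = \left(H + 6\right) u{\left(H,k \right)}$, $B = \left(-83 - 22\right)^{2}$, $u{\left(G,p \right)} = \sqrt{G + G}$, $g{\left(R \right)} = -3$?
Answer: $17084 - 61 i \sqrt{134} \approx 17084.0 - 706.13 i$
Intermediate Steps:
$u{\left(G,p \right)} = \sqrt{2} \sqrt{G}$ ($u{\left(G,p \right)} = \sqrt{2 G} = \sqrt{2} \sqrt{G}$)
$B = 11025$ ($B = \left(-105\right)^{2} = 11025$)
$F{\left(H,k \right)} = \sqrt{2} \sqrt{H} \left(6 + H\right)$ ($F{\left(H,k \right)} = \left(H + 6\right) \sqrt{2} \sqrt{H} = \left(6 + H\right) \sqrt{2} \sqrt{H} = \sqrt{2} \sqrt{H} \left(6 + H\right)$)
$\left(73 \left(31 + 52\right) + B\right) + F{\left(-67,g{\left(-12 \right)} \right)} = \left(73 \left(31 + 52\right) + 11025\right) + \sqrt{2} \sqrt{-67} \left(6 - 67\right) = \left(73 \cdot 83 + 11025\right) + \sqrt{2} i \sqrt{67} \left(-61\right) = \left(6059 + 11025\right) - 61 i \sqrt{134} = 17084 - 61 i \sqrt{134}$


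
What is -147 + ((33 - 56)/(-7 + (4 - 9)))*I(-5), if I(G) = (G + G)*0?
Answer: -147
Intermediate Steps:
I(G) = 0 (I(G) = (2*G)*0 = 0)
-147 + ((33 - 56)/(-7 + (4 - 9)))*I(-5) = -147 + ((33 - 56)/(-7 + (4 - 9)))*0 = -147 - 23/(-7 - 5)*0 = -147 - 23/(-12)*0 = -147 - 23*(-1/12)*0 = -147 + (23/12)*0 = -147 + 0 = -147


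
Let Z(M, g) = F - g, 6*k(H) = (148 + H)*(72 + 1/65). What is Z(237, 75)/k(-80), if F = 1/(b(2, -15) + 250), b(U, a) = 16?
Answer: -3890055/42334964 ≈ -0.091887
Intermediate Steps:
k(H) = 346394/195 + 4681*H/390 (k(H) = ((148 + H)*(72 + 1/65))/6 = ((148 + H)*(4681/65))/6 = (692788/65 + 4681*H/65)/6 = 346394/195 + 4681*H/390)
F = 1/266 (F = 1/(16 + 250) = 1/266 ≈ 0.0037594)
Z(M, g) = 1/266 - g
Z(237, 75)/k(-80) = (1/266 - 1*75)/(346394/195 + (4681/390)*(-80)) = (1/266 - 75)/(346394/195 - 37448/39) = -19949/(266*159154/195) = -19949/266*195/159154 = -3890055/42334964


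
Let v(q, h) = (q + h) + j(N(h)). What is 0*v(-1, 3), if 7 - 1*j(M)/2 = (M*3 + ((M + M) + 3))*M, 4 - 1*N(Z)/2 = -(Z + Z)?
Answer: 0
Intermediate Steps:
N(Z) = 8 + 4*Z (N(Z) = 8 - (-2)*(Z + Z) = 8 - (-2)*2*Z = 8 - (-4)*Z = 8 + 4*Z)
j(M) = 14 - 2*M*(3 + 5*M) (j(M) = 14 - 2*(M*3 + ((M + M) + 3))*M = 14 - 2*(3*M + (2*M + 3))*M = 14 - 2*(3*M + (3 + 2*M))*M = 14 - 2*(3 + 5*M)*M = 14 - 2*M*(3 + 5*M))
v(q, h) = -34 + q - 23*h - 10*(8 + 4*h)² (v(q, h) = (q + h) + (14 - 10*(8 + 4*h)² - 6*(8 + 4*h)) = (h + q) + (14 - 10*(8 + 4*h)² + (-48 - 24*h)) = (h + q) + (-34 - 24*h - 10*(8 + 4*h)²) = -34 + q - 23*h - 10*(8 + 4*h)²)
0*v(-1, 3) = 0*(-674 - 1 - 663*3 - 160*3²) = 0*(-674 - 1 - 1989 - 160*9) = 0*(-674 - 1 - 1989 - 1440) = 0*(-4104) = 0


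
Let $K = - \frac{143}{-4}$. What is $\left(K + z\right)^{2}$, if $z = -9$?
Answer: $\frac{11449}{16} \approx 715.56$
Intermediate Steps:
$K = \frac{143}{4}$ ($K = \left(-143\right) \left(- \frac{1}{4}\right) = \frac{143}{4} \approx 35.75$)
$\left(K + z\right)^{2} = \left(\frac{143}{4} - 9\right)^{2} = \left(\frac{107}{4}\right)^{2} = \frac{11449}{16}$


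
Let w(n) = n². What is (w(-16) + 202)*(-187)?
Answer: -85646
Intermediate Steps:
(w(-16) + 202)*(-187) = ((-16)² + 202)*(-187) = (256 + 202)*(-187) = 458*(-187) = -85646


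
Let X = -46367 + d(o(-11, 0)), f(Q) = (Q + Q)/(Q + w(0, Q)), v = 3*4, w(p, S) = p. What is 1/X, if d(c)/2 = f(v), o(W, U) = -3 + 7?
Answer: -1/46363 ≈ -2.1569e-5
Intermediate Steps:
v = 12
o(W, U) = 4
f(Q) = 2 (f(Q) = (Q + Q)/(Q + 0) = (2*Q)/Q = 2)
d(c) = 4 (d(c) = 2*2 = 4)
X = -46363 (X = -46367 + 4 = -46363)
1/X = 1/(-46363) = -1/46363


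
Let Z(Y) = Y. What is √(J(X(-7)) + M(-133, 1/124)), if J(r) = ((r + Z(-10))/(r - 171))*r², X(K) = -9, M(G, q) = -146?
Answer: I*√13745/10 ≈ 11.724*I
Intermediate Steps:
J(r) = r²*(-10 + r)/(-171 + r) (J(r) = ((r - 10)/(r - 171))*r² = ((-10 + r)/(-171 + r))*r² = r²*(-10 + r)/(-171 + r))
√(J(X(-7)) + M(-133, 1/124)) = √((-9)²*(-10 - 9)/(-171 - 9) - 146) = √(81*(-19)/(-180) - 146) = √(81*(-1/180)*(-19) - 146) = √(171/20 - 146) = √(-2749/20) = I*√13745/10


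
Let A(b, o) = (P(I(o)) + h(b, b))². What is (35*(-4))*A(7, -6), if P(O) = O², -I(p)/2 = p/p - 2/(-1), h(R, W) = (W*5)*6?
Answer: -8472240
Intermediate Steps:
h(R, W) = 30*W (h(R, W) = (5*W)*6 = 30*W)
I(p) = -6 (I(p) = -2*(p/p - 2/(-1)) = -2*(1 - 2*(-1)) = -2*(1 + 2) = -2*3 = -6)
A(b, o) = (36 + 30*b)² (A(b, o) = ((-6)² + 30*b)² = (36 + 30*b)²)
(35*(-4))*A(7, -6) = (35*(-4))*(36*(6 + 5*7)²) = -5040*(6 + 35)² = -5040*41² = -5040*1681 = -140*60516 = -8472240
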